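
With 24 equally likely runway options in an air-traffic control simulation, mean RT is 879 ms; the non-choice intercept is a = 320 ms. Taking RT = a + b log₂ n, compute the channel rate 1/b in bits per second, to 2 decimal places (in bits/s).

b = (879 − 320)/log₂ 24 = 559/4.5850 = 121.920 ms per bit = 0.12192 s/bit; the reciprocal is 8.202 bits/s.

8.20 bits/s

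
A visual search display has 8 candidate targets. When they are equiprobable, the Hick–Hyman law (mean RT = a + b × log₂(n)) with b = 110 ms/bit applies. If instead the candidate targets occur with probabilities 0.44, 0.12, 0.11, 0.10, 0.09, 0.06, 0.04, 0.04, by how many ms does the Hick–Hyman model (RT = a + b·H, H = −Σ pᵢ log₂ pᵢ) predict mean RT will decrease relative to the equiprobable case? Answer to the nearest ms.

55 ms

Equiprobable entropy H₀ = log₂ 8 = 3.0000 bits.
Skewed entropy H = −Σ pᵢ log₂ pᵢ = 2.4984 bits.
ΔRT = b·(H₀ − H) = 110 × 0.5016 = 55.18 ms.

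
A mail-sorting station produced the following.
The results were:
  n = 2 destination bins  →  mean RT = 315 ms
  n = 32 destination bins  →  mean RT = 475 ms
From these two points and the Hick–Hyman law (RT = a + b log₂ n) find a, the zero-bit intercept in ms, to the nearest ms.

275 ms

b = (RT₂ − RT₁)/(log₂ n₂ − log₂ n₁) = (475 − 315)/(5 − 1) = 40 ms/bit.
Intercept: a = 315 − 40·log₂(2) = 275.000 ms.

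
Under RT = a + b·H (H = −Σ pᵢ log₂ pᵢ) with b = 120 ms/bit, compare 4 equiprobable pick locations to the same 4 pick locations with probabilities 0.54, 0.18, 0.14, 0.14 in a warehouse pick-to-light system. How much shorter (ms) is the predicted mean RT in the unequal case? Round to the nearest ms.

34 ms

The RT saving is b·ΔH. Equiprobable H₀ = log₂(4) = 2.0000 bits; with the given probabilities H = 1.7196 bits.
b·(H₀ − H) = 120 × (2.0000 − 1.7196) = 33.65 ms.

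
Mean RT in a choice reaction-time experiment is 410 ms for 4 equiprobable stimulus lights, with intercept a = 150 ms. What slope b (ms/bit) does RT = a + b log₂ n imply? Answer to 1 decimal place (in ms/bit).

130.0 ms/bit

4 alternatives carry log₂ 4 = 2 bits; the choice cost is 410 − 150 = 260 ms, so b = 260/2 = 130.000 ms/bit.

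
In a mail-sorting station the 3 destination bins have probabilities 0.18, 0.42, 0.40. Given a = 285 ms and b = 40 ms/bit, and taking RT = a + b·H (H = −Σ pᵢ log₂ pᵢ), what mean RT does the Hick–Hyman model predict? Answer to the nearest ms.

H = 0.18·log₂(1/0.18) + 0.42·log₂(1/0.42) + 0.40·log₂(1/0.40) = 1.4997 bits.
RT = 285 + 40 × 1.4997 = 344.99 ms.

345 ms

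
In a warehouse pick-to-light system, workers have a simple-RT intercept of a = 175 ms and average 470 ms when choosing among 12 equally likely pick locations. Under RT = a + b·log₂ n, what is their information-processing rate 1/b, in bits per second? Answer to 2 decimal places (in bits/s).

Choice component = 470 − 175 = 295 ms over log₂(12) = 3.5850 bits.
b = 295 / 3.5850 = 82.288 ms/bit, so 1/b = 12.152 bits/s.

12.15 bits/s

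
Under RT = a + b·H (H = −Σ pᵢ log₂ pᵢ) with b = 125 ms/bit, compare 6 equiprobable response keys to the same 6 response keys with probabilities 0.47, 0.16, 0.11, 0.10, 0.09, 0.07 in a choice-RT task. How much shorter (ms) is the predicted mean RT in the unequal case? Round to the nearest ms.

Equiprobable entropy H₀ = log₂ 6 = 2.5850 bits.
Skewed entropy H = −Σ pᵢ log₂ pᵢ = 2.1987 bits.
ΔRT = b·(H₀ − H) = 125 × 0.3863 = 48.29 ms.

48 ms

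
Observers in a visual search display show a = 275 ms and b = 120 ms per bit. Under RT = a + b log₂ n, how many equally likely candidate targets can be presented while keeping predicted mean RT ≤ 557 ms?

5

Set 275 + 120·log₂ n ≤ 557 → log₂ n ≤ (557 − 275)/120 = 2.3500.
So n ≤ 2^2.3500 = 5.098; the largest integer n is 5.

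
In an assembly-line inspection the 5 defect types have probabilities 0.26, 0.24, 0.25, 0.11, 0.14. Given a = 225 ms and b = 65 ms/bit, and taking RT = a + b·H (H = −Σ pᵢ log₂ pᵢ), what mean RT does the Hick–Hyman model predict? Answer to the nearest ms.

371 ms

Entropy contributions −pᵢ log₂ pᵢ: 0.5053, 0.4941, 0.5000, 0.3503, 0.3971; sum H = 2.2468 bits.
RT = a + bH = 225 + 65·2.2468 = 371.04 ms.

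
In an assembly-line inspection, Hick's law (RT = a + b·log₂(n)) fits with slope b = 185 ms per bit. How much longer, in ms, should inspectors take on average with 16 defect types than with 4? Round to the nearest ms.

370 ms

Only the slope matters, since a is common to both: ΔRT = b·log₂(n₂/n₁).
log₂(16) − log₂(4) = log₂(16/4) = log₂(4) = 2.
ΔRT = 185 × 2.0000 = 370.000 ms.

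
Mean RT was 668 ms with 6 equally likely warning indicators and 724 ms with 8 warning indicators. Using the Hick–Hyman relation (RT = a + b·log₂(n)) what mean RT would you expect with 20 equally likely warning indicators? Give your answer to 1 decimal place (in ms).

902.4 ms

Solve the two-equation system in a and b:
  b = (724 − 668) / (log₂ 8 − log₂ 6) = 56 / (3 − 2.5850) = 134.928 ms/bit
  a = 668 − 134.928 × 2.5850 = 319.217 ms
Then RT(20) = 319.217 + 134.928 × log₂ 20 = 319.217 + 134.928 × 4.3219 ≈ 902.365 ms.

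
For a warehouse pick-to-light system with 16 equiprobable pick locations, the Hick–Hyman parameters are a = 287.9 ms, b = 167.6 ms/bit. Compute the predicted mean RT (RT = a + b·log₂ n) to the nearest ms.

958 ms

log₂(16) = 4 bits, so RT = 287.9 + 167.6 × 4 ≈ 958.300 ms.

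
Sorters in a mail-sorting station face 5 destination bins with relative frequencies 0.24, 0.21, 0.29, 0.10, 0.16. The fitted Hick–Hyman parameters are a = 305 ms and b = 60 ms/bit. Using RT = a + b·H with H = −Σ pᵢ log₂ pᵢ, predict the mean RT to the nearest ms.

439 ms

H = 0.24·log₂(1/0.24) + 0.21·log₂(1/0.21) + 0.29·log₂(1/0.29) + 0.10·log₂(1/0.10) + 0.16·log₂(1/0.16) = 2.2401 bits.
RT = 305 + 60 × 2.2401 = 439.40 ms.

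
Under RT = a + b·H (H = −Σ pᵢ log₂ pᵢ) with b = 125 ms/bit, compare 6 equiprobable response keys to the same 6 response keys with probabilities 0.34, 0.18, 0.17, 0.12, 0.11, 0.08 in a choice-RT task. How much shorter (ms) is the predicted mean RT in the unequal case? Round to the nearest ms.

21 ms

The RT saving is b·ΔH. Equiprobable H₀ = log₂(6) = 2.5850 bits; with the given probabilities H = 2.4179 bits.
b·(H₀ − H) = 125 × (2.5850 − 2.4179) = 20.88 ms.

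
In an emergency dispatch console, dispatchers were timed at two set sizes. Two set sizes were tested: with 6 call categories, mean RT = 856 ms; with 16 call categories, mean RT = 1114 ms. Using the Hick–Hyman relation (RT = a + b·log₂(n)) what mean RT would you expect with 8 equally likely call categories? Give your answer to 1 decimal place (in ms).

931.7 ms

Fit slope and intercept:
  b = (1114 − 856) / (log₂ 16 − log₂ 6) = 258 / (4 − 2.5850) = 182.327 ms/bit
  a = 856 − 182.327 × 2.5850 = 384.691 ms
Then RT(8) = 384.691 + 182.327 × log₂ 8 = 384.691 + 182.327 × 3 ≈ 931.673 ms.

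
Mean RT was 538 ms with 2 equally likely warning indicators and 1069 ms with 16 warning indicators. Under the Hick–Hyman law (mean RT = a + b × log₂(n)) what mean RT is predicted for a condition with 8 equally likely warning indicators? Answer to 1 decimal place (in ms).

Fit slope and intercept:
  b = (1069 − 538) / (log₂ 16 − log₂ 2) = 531 / (4 − 1) = 177.000 ms/bit
  a = 538 − 177.000 × 1 = 361.000 ms
Then RT(8) = 361.000 + 177.000 × log₂ 8 = 361.000 + 177.000 × 3 ≈ 892.000 ms.

892.0 ms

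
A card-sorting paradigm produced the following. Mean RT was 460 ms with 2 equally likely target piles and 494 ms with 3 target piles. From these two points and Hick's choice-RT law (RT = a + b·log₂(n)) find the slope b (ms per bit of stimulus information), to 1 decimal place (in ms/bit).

b = (RT₂ − RT₁)/(log₂ n₂ − log₂ n₁) = (494 − 460)/(1.5850 − 1) = 58.123 ms/bit.

58.1 ms/bit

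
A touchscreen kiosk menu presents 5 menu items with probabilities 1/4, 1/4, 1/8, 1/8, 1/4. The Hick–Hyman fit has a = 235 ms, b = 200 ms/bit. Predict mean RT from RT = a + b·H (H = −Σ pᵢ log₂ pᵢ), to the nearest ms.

Each term −pᵢ log₂ pᵢ: 0.25·2 + 0.25·2 + 0.125·3 + 0.125·3 + 0.25·2; summed, H = 2.250 bits.
Mean RT = a + bH = 235 + 200·2.250 = 685.00 ms.

685 ms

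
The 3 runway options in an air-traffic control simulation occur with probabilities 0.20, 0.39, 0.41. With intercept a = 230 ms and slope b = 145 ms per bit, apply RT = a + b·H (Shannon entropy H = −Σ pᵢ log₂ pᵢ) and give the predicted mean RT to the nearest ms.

Entropy contributions −pᵢ log₂ pᵢ: 0.4644, 0.5298, 0.5274; sum H = 1.5216 bits.
RT = a + bH = 230 + 145·1.5216 = 450.63 ms.

451 ms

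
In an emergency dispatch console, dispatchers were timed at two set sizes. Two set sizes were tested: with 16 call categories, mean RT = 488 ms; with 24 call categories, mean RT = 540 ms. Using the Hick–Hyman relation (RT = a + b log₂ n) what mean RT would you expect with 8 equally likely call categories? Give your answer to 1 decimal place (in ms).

With log₂ n on the abscissa the relation is linear; from the two conditions:
  b = (540 − 488) / (log₂ 24 − log₂ 16) = 52 / (4.5850 − 4) = 88.895 ms/bit
  a = 488 − 88.895 × 4 = 132.422 ms
Then RT(8) = 132.422 + 88.895 × log₂ 8 = 132.422 + 88.895 × 3 ≈ 399.105 ms.

399.1 ms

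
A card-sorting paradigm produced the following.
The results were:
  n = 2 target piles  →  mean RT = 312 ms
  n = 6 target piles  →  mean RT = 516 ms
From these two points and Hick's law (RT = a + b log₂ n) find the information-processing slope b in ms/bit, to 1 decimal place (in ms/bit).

128.7 ms/bit

b = (RT₂ − RT₁)/(log₂ n₂ − log₂ n₁) = (516 − 312)/(2.5850 − 1) = 128.710 ms/bit.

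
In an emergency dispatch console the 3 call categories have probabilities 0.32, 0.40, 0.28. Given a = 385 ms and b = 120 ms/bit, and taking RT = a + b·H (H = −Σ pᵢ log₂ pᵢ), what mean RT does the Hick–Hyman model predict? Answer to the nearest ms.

573 ms

H = 0.32·log₂(1/0.32) + 0.40·log₂(1/0.40) + 0.28·log₂(1/0.28) = 1.5690 bits.
RT = 385 + 120 × 1.5690 = 573.28 ms.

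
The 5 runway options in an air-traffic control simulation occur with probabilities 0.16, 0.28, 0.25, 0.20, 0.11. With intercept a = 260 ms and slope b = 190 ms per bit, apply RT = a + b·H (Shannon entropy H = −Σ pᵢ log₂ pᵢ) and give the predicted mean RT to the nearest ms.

688 ms

H = 0.16·log₂(1/0.16) + 0.28·log₂(1/0.28) + 0.25·log₂(1/0.25) + 0.20·log₂(1/0.20) + 0.11·log₂(1/0.11) = 2.2519 bits.
RT = 260 + 190 × 2.2519 = 687.86 ms.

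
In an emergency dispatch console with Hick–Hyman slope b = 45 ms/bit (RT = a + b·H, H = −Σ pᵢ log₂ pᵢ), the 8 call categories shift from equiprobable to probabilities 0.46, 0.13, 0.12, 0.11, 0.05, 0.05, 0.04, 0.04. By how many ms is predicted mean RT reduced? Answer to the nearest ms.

26 ms

The RT saving is b·ΔH. Equiprobable H₀ = log₂(8) = 3.0000 bits; with the given probabilities H = 2.4190 bits.
b·(H₀ − H) = 45 × (3.0000 − 2.4190) = 26.14 ms.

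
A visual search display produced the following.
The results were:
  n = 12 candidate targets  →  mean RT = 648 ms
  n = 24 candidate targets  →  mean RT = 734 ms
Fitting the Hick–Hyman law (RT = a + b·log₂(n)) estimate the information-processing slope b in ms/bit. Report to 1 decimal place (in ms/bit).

86.0 ms/bit

Slope: b = (734 − 648) / (log₂ 24 − log₂ 12) = 86/1.0000 = 86.000 ms/bit.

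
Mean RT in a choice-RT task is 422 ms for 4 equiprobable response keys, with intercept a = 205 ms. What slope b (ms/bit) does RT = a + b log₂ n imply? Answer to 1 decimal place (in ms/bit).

108.5 ms/bit

b = (422 − 205) / log₂(4) = 217 / 2 = 108.500 ms/bit.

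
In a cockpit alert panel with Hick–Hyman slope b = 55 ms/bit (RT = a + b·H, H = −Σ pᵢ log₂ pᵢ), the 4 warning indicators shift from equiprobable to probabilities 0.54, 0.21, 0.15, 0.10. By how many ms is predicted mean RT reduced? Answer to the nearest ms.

The RT saving is b·ΔH. Equiprobable H₀ = log₂(4) = 2.0000 bits; with the given probabilities H = 1.6956 bits.
b·(H₀ − H) = 55 × (2.0000 − 1.6956) = 16.74 ms.

17 ms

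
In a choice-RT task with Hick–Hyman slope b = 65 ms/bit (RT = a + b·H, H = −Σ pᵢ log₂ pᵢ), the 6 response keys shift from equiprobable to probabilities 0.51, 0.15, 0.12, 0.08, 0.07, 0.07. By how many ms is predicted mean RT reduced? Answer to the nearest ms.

Equiprobable entropy H₀ = log₂ 6 = 2.5850 bits.
Skewed entropy H = −Σ pᵢ log₂ pᵢ = 2.1017 bits.
ΔRT = b·(H₀ − H) = 65 × 0.4833 = 31.41 ms.

31 ms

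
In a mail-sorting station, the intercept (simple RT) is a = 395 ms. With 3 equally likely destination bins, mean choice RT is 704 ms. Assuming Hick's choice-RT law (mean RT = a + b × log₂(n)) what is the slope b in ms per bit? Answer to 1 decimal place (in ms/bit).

195.0 ms/bit

log₂(3) = 1.5850 bits.
b = (RT − a)/log₂ n = (704 − 395) / 1.5850 = 194.957 ms/bit.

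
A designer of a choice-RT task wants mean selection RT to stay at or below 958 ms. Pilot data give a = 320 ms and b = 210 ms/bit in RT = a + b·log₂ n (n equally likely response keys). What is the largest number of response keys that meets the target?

Information budget: (958 − 320)/210 = 3.0381 bits, so n ≤ 2^3.0381 = 8.214 → at most 8.

8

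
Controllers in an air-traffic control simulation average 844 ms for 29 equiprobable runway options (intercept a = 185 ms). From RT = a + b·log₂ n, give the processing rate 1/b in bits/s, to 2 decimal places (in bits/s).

7.37 bits/s

Choice component = 844 − 185 = 659 ms over log₂(29) = 4.8580 bits.
b = 659 / 4.8580 = 135.653 ms/bit, so 1/b = 7.372 bits/s.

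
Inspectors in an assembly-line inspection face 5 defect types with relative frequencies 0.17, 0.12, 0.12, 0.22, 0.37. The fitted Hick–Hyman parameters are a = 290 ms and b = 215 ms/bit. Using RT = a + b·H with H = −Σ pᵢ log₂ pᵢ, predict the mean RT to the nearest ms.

Entropy contributions −pᵢ log₂ pᵢ: 0.4346, 0.3671, 0.3671, 0.4806, 0.5307; sum H = 2.1800 bits.
RT = a + bH = 290 + 215·2.1800 = 758.71 ms.

759 ms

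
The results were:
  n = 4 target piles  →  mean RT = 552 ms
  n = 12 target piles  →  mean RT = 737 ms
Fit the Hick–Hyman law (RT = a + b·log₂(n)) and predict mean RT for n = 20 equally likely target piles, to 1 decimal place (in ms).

Fit slope and intercept:
  b = (737 − 552) / (log₂ 12 − log₂ 4) = 185 / (3.5850 − 2) = 116.722 ms/bit
  a = 552 − 116.722 × 2 = 318.556 ms
Then RT(20) = 318.556 + 116.722 × log₂ 20 = 318.556 + 116.722 × 4.3219 ≈ 823.020 ms.

823.0 ms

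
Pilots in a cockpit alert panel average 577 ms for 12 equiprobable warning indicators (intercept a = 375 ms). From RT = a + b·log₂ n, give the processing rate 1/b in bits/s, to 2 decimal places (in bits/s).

17.75 bits/s

Choice component = 577 − 375 = 202 ms over log₂(12) = 3.5850 bits.
b = 202 / 3.5850 = 56.346 ms/bit, so 1/b = 17.747 bits/s.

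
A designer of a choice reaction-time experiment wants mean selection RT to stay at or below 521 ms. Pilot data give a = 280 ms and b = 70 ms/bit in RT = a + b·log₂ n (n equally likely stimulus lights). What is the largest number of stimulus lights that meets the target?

Information budget: (521 − 280)/70 = 3.4429 bits, so n ≤ 2^3.4429 = 10.874 → at most 10.

10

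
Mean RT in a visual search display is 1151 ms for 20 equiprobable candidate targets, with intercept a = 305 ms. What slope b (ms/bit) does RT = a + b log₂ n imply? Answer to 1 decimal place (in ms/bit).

195.7 ms/bit

20 alternatives carry log₂ 20 = 4.3219 bits; the choice cost is 1151 − 305 = 846 ms, so b = 846/4.3219 = 195.746 ms/bit.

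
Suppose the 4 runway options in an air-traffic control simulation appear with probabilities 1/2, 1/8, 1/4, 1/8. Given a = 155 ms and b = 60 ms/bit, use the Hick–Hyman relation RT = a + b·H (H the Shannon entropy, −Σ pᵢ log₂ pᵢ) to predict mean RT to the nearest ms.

260 ms

H = −Σ pᵢ log₂ pᵢ = 0.5·1 + 0.125·3 + 0.25·2 + 0.125·3 = 1.750 bits.
RT = 155 + 60 × 1.750 = 260.00 ms.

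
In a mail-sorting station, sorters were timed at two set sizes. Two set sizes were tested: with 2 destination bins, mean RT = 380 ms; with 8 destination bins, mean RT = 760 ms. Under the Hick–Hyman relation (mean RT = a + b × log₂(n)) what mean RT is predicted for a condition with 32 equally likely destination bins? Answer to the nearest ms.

1140 ms

Solve the two-equation system in a and b:
  b = (760 − 380) / (log₂ 8 − log₂ 2) = 380 / (3 − 1) = 190 ms/bit
  a = 380 − 190 × 1 = 190 ms
Then RT(32) = 190 + 190 × log₂ 32 = 190 + 190 × 5 ≈ 1140.000 ms.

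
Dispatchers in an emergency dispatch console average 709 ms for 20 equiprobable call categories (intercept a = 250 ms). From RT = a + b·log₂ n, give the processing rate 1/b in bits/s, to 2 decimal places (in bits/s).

9.42 bits/s

Choice component = 709 − 250 = 459 ms over log₂(20) = 4.3219 bits.
b = 459 / 4.3219 = 106.203 ms/bit, so 1/b = 9.416 bits/s.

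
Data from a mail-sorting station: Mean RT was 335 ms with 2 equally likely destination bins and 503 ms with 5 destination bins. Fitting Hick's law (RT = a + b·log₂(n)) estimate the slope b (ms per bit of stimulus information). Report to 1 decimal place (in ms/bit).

127.1 ms/bit

Slope: b = (503 − 335) / (log₂ 5 − log₂ 2) = 168/1.3219 = 127.087 ms/bit.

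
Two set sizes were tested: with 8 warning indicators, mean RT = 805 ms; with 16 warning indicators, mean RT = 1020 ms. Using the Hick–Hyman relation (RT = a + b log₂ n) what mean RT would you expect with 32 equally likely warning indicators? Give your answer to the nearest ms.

1235 ms

RT is linear in log₂ n, so two points fix the line:
  b = (1020 − 805) / (log₂ 16 − log₂ 8) = 215 / (4 − 3) = 215 ms/bit
  a = 805 − 215 × 3 = 160 ms
Then RT(32) = 160 + 215 × log₂ 32 = 160 + 215 × 5 ≈ 1235.000 ms.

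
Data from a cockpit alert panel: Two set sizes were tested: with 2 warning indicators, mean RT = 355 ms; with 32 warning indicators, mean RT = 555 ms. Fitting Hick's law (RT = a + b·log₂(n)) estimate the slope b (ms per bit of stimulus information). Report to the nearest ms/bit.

50 ms/bit

b = (RT₂ − RT₁)/(log₂ n₂ − log₂ n₁) = (555 − 355)/(5 − 1) = 50 ms/bit.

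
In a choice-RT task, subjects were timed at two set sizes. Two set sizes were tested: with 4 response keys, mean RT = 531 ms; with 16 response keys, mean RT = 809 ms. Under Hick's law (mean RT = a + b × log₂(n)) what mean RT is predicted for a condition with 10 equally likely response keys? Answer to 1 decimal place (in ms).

Fit slope and intercept:
  b = (809 − 531) / (log₂ 16 − log₂ 4) = 278 / (4 − 2) = 139.000 ms/bit
  a = 531 − 139.000 × 2 = 253.000 ms
Then RT(10) = 253.000 + 139.000 × log₂ 10 = 253.000 + 139.000 × 3.3219 ≈ 714.748 ms.

714.7 ms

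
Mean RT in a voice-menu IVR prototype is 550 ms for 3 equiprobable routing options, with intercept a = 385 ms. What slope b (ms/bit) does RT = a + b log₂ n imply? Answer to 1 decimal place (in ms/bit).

104.1 ms/bit

b = (550 − 385) / log₂(3) = 165 / 1.5850 = 104.103 ms/bit.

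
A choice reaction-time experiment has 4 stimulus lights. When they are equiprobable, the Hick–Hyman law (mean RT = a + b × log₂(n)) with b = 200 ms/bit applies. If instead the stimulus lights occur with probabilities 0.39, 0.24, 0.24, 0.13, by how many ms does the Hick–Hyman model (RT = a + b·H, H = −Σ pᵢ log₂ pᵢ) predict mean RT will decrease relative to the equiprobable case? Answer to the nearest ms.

20 ms

Equiprobable entropy H₀ = log₂ 4 = 2.0000 bits.
Skewed entropy H = −Σ pᵢ log₂ pᵢ = 1.9007 bits.
ΔRT = b·(H₀ − H) = 200 × 0.0993 = 19.86 ms.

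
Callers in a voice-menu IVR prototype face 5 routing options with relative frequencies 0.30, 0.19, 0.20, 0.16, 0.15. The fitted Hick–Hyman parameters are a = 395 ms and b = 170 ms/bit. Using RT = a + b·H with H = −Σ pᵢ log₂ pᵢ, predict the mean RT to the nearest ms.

782 ms

H = 0.30·log₂(1/0.30) + 0.19·log₂(1/0.19) + 0.20·log₂(1/0.20) + 0.16·log₂(1/0.16) + 0.15·log₂(1/0.15) = 2.2743 bits.
RT = 395 + 170 × 2.2743 = 781.62 ms.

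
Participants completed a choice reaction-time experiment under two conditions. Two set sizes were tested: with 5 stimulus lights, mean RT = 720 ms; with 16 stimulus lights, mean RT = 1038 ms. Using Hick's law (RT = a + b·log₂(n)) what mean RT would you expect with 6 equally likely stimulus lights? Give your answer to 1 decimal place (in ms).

769.8 ms

RT is linear in log₂ n, so two points fix the line:
  b = (1038 − 720) / (log₂ 16 − log₂ 5) = 318 / (4 − 2.3219) = 189.503 ms/bit
  a = 720 − 189.503 × 2.3219 = 279.987 ms
Then RT(6) = 279.987 + 189.503 × log₂ 6 = 279.987 + 189.503 × 2.5850 ≈ 769.846 ms.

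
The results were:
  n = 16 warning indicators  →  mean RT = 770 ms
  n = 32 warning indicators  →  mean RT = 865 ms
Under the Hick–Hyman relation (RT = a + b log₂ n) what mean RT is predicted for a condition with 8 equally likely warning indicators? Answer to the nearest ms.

Solve the two-equation system in a and b:
  b = (865 − 770) / (log₂ 32 − log₂ 16) = 95 / (5 − 4) = 95 ms/bit
  a = 770 − 95 × 4 = 390 ms
Then RT(8) = 390 + 95 × log₂ 8 = 390 + 95 × 3 ≈ 675.000 ms.

675 ms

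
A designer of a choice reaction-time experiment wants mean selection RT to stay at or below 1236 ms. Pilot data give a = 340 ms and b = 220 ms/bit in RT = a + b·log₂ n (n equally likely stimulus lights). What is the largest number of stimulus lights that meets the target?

16

220·log₂ n ≤ 1236 − 340 = 896, giving log₂ n ≤ 4.0727 and n ≤ 16.827. The largest whole number is 16.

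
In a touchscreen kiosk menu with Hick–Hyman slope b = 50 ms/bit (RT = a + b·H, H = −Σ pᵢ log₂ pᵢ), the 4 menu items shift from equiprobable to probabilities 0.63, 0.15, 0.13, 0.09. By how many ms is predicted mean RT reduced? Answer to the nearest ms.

24 ms

Equiprobable entropy H₀ = log₂ 4 = 2.0000 bits.
Skewed entropy H = −Σ pᵢ log₂ pᵢ = 1.5258 bits.
ΔRT = b·(H₀ − H) = 50 × 0.4742 = 23.71 ms.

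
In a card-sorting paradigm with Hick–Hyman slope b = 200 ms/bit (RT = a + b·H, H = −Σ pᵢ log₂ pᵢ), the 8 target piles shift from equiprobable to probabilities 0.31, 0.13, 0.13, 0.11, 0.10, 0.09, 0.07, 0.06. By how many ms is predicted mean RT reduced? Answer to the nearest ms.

41 ms

Equiprobable entropy H₀ = log₂ 8 = 3.0000 bits.
Skewed entropy H = −Σ pᵢ log₂ pᵢ = 2.7963 bits.
ΔRT = b·(H₀ − H) = 200 × 0.2037 = 40.74 ms.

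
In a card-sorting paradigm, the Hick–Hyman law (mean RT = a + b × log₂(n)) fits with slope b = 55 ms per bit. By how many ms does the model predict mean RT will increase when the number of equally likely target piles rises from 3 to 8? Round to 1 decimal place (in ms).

Only the slope matters, since a is common to both: ΔRT = b·log₂(n₂/n₁).
log₂(8) − log₂(3) = 3 − 1.5850 = 1.4150.
ΔRT = 55 × 1.4150 = 77.827 ms.

77.8 ms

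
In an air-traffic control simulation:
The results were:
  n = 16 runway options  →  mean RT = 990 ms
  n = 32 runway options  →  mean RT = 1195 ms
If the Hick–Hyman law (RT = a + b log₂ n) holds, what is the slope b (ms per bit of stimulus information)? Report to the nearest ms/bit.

205 ms/bit

b = (RT₂ − RT₁)/(log₂ n₂ − log₂ n₁) = (1195 − 990)/(5 − 4) = 205 ms/bit.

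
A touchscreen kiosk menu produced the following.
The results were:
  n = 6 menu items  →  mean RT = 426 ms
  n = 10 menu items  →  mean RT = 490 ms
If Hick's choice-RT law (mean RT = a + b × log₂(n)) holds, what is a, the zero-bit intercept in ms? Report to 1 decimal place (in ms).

201.5 ms

Slope: b = (490 − 426) / (log₂ 10 − log₂ 6) = 64/0.7370 = 86.843 ms/bit.
a = RT₁ − b·log₂ n₁ = 426 − 86.843 × 2.5850 = 201.515 ms.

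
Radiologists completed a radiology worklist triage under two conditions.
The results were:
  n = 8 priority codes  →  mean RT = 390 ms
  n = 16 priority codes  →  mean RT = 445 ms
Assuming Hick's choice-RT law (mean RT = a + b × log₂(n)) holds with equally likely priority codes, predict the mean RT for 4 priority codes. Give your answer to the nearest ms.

335 ms

Solve the two-equation system in a and b:
  b = (445 − 390) / (log₂ 16 − log₂ 8) = 55 / (4 − 3) = 55 ms/bit
  a = 390 − 55 × 3 = 225 ms
Then RT(4) = 225 + 55 × log₂ 4 = 225 + 55 × 2 ≈ 335.000 ms.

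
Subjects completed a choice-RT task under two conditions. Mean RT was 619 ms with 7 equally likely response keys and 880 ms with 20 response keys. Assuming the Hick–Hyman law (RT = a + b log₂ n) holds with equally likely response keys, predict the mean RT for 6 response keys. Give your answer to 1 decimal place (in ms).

Solve the two-equation system in a and b:
  b = (880 − 619) / (log₂ 20 − log₂ 7) = 261 / (4.3219 − 2.8074) = 172.326 ms/bit
  a = 619 − 172.326 × 2.8074 = 135.220 ms
Then RT(6) = 135.220 + 172.326 × log₂ 6 = 135.220 + 172.326 × 2.5850 ≈ 580.676 ms.

580.7 ms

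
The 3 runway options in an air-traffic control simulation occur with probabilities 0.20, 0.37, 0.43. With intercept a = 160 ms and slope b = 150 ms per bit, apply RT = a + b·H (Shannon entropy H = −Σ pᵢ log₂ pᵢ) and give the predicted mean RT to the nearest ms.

388 ms

Entropy contributions −pᵢ log₂ pᵢ: 0.4644, 0.5307, 0.5236; sum H = 1.5187 bits.
RT = a + bH = 160 + 150·1.5187 = 387.80 ms.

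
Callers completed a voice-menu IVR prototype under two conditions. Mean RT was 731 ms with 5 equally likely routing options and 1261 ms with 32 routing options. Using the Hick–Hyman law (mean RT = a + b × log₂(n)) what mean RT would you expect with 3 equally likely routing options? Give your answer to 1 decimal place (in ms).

585.2 ms

With log₂ n on the abscissa the relation is linear; from the two conditions:
  b = (1261 − 731) / (log₂ 32 − log₂ 5) = 530 / (5 − 2.3219) = 197.904 ms/bit
  a = 731 − 197.904 × 2.3219 = 271.482 ms
Then RT(3) = 271.482 + 197.904 × log₂ 3 = 271.482 + 197.904 × 1.5850 ≈ 585.152 ms.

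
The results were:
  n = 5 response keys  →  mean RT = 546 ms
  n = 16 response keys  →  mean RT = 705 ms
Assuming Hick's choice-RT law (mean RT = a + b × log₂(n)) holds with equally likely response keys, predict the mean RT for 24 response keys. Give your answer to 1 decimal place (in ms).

Fit slope and intercept:
  b = (705 − 546) / (log₂ 16 − log₂ 5) = 159 / (4 − 2.3219) = 94.752 ms/bit
  a = 546 − 94.752 × 2.3219 = 325.994 ms
Then RT(24) = 325.994 + 94.752 × log₂ 24 = 325.994 + 94.752 × 4.5850 ≈ 760.426 ms.

760.4 ms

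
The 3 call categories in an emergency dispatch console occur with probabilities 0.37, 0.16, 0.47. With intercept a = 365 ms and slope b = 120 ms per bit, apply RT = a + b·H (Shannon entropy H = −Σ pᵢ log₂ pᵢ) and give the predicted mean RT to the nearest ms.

Entropy contributions −pᵢ log₂ pᵢ: 0.5307, 0.4230, 0.5120; sum H = 1.4657 bits.
RT = a + bH = 365 + 120·1.4657 = 540.88 ms.

541 ms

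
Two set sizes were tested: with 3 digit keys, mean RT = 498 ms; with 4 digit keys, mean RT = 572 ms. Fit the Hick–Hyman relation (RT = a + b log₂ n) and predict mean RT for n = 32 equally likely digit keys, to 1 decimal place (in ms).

1106.9 ms

Solve the two-equation system in a and b:
  b = (572 − 498) / (log₂ 4 − log₂ 3) = 74 / (2 − 1.5850) = 178.297 ms/bit
  a = 498 − 178.297 × 1.5850 = 215.406 ms
Then RT(32) = 215.406 + 178.297 × log₂ 32 = 215.406 + 178.297 × 5 ≈ 1106.891 ms.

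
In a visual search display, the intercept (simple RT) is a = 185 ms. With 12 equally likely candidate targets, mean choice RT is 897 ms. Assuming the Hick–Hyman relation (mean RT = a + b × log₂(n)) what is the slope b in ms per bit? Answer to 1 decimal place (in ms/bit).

198.6 ms/bit

12 alternatives carry log₂ 12 = 3.5850 bits; the choice cost is 897 − 185 = 712 ms, so b = 712/3.5850 = 198.607 ms/bit.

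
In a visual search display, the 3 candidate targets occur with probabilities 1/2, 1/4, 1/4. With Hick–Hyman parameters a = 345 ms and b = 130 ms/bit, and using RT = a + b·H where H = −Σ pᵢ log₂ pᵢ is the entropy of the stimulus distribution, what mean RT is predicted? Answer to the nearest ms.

H = −Σ pᵢ log₂ pᵢ = 0.5·1 + 0.25·2 + 0.25·2 = 1.500 bits.
RT = 345 + 130 × 1.500 = 540.00 ms.

540 ms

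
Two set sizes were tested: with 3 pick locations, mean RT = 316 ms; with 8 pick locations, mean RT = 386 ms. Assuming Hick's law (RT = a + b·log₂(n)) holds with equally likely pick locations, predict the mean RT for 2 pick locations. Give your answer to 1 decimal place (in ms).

Solve the two-equation system in a and b:
  b = (386 − 316) / (log₂ 8 − log₂ 3) = 70 / (3 − 1.5850) = 49.469 ms/bit
  a = 316 − 49.469 × 1.5850 = 237.594 ms
Then RT(2) = 237.594 + 49.469 × log₂ 2 = 237.594 + 49.469 × 1 ≈ 287.063 ms.

287.1 ms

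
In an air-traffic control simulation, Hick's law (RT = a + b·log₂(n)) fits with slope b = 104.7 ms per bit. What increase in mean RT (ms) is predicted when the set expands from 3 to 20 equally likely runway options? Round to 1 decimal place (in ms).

ΔRT = (a + b log₂ n₂) − (a + b log₂ n₁) = b·(log₂ n₂ − log₂ n₁).
log₂(20) − log₂(3) = 4.3219 − 1.5850 = 2.7370.
ΔRT = 104.7 × 2.7370 = 286.560 ms.

286.6 ms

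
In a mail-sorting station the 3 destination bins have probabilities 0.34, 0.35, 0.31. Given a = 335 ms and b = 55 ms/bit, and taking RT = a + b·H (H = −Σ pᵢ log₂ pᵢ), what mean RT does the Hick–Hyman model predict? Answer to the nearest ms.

H = 0.34·log₂(1/0.34) + 0.35·log₂(1/0.35) + 0.31·log₂(1/0.31) = 1.5831 bits.
RT = 335 + 55 × 1.5831 = 422.07 ms.

422 ms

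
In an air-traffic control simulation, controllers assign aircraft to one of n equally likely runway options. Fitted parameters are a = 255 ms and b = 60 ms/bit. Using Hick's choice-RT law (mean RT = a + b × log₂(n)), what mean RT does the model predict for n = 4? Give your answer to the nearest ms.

375 ms

log₂(4) = 2 bits, so RT = 255 + 60 × 2 ≈ 375.000 ms.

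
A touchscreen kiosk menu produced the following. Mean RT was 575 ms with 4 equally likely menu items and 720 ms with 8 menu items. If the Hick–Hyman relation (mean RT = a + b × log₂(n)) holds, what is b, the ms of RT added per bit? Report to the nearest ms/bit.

145 ms/bit

Slope: b = (720 − 575) / (log₂ 8 − log₂ 4) = 145/1.0000 = 145 ms/bit.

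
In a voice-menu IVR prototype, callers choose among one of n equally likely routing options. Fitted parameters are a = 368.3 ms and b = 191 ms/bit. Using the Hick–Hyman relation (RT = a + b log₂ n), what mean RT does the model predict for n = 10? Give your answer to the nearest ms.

1003 ms

log₂(10) = 3.3219 bits, so RT = 368.3 + 191 × 3.3219 ≈ 1002.788 ms.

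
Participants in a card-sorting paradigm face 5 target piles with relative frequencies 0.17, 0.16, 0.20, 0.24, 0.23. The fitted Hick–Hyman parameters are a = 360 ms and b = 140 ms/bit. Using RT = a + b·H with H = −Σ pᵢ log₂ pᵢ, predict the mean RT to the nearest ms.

Entropy contributions −pᵢ log₂ pᵢ: 0.4346, 0.4230, 0.4644, 0.4941, 0.4877; sum H = 2.3038 bits.
RT = a + bH = 360 + 140·2.3038 = 682.53 ms.

683 ms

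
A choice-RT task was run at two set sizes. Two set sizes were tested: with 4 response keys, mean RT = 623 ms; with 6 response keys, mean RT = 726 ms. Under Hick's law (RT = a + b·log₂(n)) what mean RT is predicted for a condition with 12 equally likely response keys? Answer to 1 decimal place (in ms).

902.1 ms

With log₂ n on the abscissa the relation is linear; from the two conditions:
  b = (726 − 623) / (log₂ 6 − log₂ 4) = 103 / (2.5850 − 2) = 176.080 ms/bit
  a = 623 − 176.080 × 2 = 270.841 ms
Then RT(12) = 270.841 + 176.080 × log₂ 12 = 270.841 + 176.080 × 3.5850 ≈ 902.080 ms.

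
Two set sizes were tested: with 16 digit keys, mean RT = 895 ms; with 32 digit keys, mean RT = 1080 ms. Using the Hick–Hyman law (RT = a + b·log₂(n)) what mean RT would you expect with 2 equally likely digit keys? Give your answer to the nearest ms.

With log₂ n on the abscissa the relation is linear; from the two conditions:
  b = (1080 − 895) / (log₂ 32 − log₂ 16) = 185 / (5 − 4) = 185 ms/bit
  a = 895 − 185 × 4 = 155 ms
Then RT(2) = 155 + 185 × log₂ 2 = 155 + 185 × 1 ≈ 340.000 ms.

340 ms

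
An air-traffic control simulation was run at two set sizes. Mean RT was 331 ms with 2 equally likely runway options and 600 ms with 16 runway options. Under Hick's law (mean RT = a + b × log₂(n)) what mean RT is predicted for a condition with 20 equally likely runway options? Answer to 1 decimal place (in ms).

Solve the two-equation system in a and b:
  b = (600 − 331) / (log₂ 16 − log₂ 2) = 269 / (4 − 1) = 89.667 ms/bit
  a = 331 − 89.667 × 1 = 241.333 ms
Then RT(20) = 241.333 + 89.667 × log₂ 20 = 241.333 + 89.667 × 4.3219 ≈ 628.866 ms.

628.9 ms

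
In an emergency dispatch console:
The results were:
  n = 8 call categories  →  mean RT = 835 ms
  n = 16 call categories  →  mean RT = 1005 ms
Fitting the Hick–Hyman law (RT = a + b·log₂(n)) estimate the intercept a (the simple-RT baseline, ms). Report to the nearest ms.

325 ms

Slope: b = (1005 − 835) / (log₂ 16 − log₂ 8) = 170/1.0000 = 170 ms/bit.
a = RT₁ − b·log₂ n₁ = 835 − 170 × 3 = 325.000 ms.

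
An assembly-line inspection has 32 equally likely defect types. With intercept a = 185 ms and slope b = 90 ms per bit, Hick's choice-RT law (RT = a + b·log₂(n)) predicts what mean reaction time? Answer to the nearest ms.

635 ms

log₂(32) = 5 bits, so RT = 185 + 90 × 5 ≈ 635.000 ms.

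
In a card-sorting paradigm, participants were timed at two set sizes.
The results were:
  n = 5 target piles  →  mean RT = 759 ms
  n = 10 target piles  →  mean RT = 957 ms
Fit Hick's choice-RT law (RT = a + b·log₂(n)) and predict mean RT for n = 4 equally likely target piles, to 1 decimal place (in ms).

695.3 ms

RT is linear in log₂ n, so two points fix the line:
  b = (957 − 759) / (log₂ 10 − log₂ 5) = 198 / (3.3219 − 2.3219) = 198.000 ms/bit
  a = 759 − 198.000 × 2.3219 = 299.258 ms
Then RT(4) = 299.258 + 198.000 × log₂ 4 = 299.258 + 198.000 × 2 ≈ 695.258 ms.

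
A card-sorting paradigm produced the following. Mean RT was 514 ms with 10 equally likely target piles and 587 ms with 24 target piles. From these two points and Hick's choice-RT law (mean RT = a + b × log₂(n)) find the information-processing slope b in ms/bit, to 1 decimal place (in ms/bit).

b = (RT₂ − RT₁)/(log₂ n₂ − log₂ n₁) = (587 − 514)/(4.5850 − 3.3219) = 57.797 ms/bit.

57.8 ms/bit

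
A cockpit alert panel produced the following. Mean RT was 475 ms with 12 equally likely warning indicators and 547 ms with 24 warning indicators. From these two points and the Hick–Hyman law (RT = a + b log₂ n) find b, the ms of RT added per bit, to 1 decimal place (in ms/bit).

72.0 ms/bit

Slope: b = (547 − 475) / (log₂ 24 − log₂ 12) = 72/1.0000 = 72.000 ms/bit.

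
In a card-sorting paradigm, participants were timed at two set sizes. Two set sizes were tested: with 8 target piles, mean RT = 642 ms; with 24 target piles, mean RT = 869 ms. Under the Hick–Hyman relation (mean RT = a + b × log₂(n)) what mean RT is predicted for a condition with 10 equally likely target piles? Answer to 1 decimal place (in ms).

Solve the two-equation system in a and b:
  b = (869 − 642) / (log₂ 24 − log₂ 8) = 227 / (4.5850 − 3) = 143.221 ms/bit
  a = 642 − 143.221 × 3 = 212.337 ms
Then RT(10) = 212.337 + 143.221 × log₂ 10 = 212.337 + 143.221 × 3.3219 ≈ 688.107 ms.

688.1 ms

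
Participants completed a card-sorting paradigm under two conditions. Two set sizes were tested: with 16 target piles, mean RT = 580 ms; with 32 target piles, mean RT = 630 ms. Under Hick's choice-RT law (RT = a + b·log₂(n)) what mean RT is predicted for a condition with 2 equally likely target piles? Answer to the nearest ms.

Solve the two-equation system in a and b:
  b = (630 − 580) / (log₂ 32 − log₂ 16) = 50 / (5 − 4) = 50 ms/bit
  a = 580 − 50 × 4 = 380 ms
Then RT(2) = 380 + 50 × log₂ 2 = 380 + 50 × 1 ≈ 430.000 ms.

430 ms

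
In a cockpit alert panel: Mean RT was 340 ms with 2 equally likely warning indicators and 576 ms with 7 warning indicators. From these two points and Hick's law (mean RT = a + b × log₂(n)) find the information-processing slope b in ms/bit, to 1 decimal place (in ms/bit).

130.6 ms/bit

Slope: b = (576 − 340) / (log₂ 7 − log₂ 2) = 236/1.8074 = 130.578 ms/bit.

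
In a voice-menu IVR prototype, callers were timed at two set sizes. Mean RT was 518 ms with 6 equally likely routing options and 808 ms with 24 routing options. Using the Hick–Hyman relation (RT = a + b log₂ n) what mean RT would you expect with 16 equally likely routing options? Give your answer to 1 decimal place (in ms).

723.2 ms

Fit slope and intercept:
  b = (808 − 518) / (log₂ 24 − log₂ 6) = 290 / (4.5850 − 2.5850) = 145.000 ms/bit
  a = 518 − 145.000 × 2.5850 = 143.180 ms
Then RT(16) = 143.180 + 145.000 × log₂ 16 = 143.180 + 145.000 × 4 ≈ 723.180 ms.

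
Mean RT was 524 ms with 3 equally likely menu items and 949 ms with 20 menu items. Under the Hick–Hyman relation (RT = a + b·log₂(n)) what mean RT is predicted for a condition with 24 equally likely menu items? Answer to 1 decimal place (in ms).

With log₂ n on the abscissa the relation is linear; from the two conditions:
  b = (949 − 524) / (log₂ 20 − log₂ 3) = 425 / (4.3219 − 1.5850) = 155.281 ms/bit
  a = 524 − 155.281 × 1.5850 = 277.885 ms
Then RT(24) = 277.885 + 155.281 × log₂ 24 = 277.885 + 155.281 × 4.5850 ≈ 989.844 ms.

989.8 ms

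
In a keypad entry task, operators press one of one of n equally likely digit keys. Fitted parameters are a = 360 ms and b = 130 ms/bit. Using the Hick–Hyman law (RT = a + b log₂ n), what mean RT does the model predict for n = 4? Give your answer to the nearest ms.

log₂(4) = 2 bits, so RT = 360 + 130 × 2 ≈ 620.000 ms.

620 ms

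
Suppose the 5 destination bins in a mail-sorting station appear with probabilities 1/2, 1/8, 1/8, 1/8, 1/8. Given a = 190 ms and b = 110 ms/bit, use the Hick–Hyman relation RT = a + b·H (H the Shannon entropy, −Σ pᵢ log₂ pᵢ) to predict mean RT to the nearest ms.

410 ms

Each term −pᵢ log₂ pᵢ: 0.5·1 + 0.125·3 + 0.125·3 + 0.125·3 + 0.125·3; summed, H = 2.000 bits.
Mean RT = a + bH = 190 + 110·2.000 = 410.00 ms.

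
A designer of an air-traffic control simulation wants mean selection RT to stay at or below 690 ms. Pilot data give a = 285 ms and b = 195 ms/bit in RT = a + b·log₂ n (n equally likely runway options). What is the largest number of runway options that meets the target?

4

Information budget: (690 − 285)/195 = 2.0769 bits, so n ≤ 2^2.0769 = 4.219 → at most 4.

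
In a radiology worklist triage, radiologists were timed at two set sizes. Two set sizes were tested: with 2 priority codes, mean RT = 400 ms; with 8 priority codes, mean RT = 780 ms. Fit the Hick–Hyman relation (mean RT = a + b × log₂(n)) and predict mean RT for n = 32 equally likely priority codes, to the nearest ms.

RT is linear in log₂ n, so two points fix the line:
  b = (780 − 400) / (log₂ 8 − log₂ 2) = 380 / (3 − 1) = 190 ms/bit
  a = 400 − 190 × 1 = 210 ms
Then RT(32) = 210 + 190 × log₂ 32 = 210 + 190 × 5 ≈ 1160.000 ms.

1160 ms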